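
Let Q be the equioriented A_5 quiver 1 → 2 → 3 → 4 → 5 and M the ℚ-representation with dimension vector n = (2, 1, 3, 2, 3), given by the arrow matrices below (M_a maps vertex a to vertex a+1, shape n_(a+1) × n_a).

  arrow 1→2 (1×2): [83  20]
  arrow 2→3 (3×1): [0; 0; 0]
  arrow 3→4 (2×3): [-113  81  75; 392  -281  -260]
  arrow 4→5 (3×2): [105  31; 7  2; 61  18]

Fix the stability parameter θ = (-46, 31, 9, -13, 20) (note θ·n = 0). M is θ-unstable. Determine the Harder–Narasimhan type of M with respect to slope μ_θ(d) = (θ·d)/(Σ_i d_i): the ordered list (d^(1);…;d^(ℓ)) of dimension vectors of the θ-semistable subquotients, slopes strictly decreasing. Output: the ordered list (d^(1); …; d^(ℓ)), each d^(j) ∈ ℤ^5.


Interval decomposition of M: I[1,1], I[1,2], I[3,3], I[3,5]^2, I[5,5].
HN type (ℓ=5): μ^(1)=31; μ^(2)=20; μ^(3)=9; μ^(4)=-2; μ^(5)=-46

((0, 1, 0, 0, 0); (0, 0, 0, 0, 3); (0, 0, 1, 0, 0); (0, 0, 2, 2, 0); (2, 0, 0, 0, 0))


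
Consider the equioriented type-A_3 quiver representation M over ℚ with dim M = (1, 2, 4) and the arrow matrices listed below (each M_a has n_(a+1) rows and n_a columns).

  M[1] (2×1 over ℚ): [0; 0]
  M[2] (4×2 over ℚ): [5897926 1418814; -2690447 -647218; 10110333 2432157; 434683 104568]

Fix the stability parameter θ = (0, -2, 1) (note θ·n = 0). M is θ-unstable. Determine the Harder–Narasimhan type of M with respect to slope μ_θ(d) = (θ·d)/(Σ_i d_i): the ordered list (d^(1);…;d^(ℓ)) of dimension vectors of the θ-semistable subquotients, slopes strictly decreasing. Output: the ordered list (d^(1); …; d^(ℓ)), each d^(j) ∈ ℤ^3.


Via rank(M_{q-1}∘⋯∘M_p): M ≅ I[1,1], I[2,3]^2, I[3,3]^2.
μ_θ-semistable layers: μ^(1)=1; μ^(2)=0; μ^(3)=-2

((0, 0, 4); (1, 0, 0); (0, 2, 0))


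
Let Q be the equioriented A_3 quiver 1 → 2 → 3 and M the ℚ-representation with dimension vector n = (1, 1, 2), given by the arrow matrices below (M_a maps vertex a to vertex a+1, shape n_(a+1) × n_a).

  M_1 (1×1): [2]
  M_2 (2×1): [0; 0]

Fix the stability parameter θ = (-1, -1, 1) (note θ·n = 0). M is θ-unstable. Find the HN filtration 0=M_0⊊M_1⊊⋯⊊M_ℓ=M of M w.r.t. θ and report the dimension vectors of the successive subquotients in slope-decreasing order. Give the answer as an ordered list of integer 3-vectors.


Via rank(M_{q-1}∘⋯∘M_p): M ≅ I[1,2], I[3,3]^2.
μ_θ-semistable layers: μ^(1)=1; μ^(2)=-1

((0, 0, 2); (1, 1, 0))


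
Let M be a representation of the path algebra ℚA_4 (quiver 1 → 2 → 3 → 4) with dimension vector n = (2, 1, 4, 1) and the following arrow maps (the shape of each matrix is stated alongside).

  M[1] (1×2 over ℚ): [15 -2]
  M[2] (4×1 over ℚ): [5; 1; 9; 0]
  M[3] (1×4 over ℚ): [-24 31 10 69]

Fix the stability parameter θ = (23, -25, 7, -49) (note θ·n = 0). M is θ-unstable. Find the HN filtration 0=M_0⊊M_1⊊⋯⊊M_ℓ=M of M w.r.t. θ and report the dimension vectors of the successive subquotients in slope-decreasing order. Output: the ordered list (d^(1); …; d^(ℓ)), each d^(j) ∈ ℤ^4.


Via rank(M_{q-1}∘⋯∘M_p): M ≅ I[1,1], I[1,4], I[3,3]^3.
μ_θ-semistable layers: μ^(1)=23; μ^(2)=7; μ^(3)=-11

((1, 0, 0, 0); (0, 0, 3, 0); (1, 1, 1, 1))


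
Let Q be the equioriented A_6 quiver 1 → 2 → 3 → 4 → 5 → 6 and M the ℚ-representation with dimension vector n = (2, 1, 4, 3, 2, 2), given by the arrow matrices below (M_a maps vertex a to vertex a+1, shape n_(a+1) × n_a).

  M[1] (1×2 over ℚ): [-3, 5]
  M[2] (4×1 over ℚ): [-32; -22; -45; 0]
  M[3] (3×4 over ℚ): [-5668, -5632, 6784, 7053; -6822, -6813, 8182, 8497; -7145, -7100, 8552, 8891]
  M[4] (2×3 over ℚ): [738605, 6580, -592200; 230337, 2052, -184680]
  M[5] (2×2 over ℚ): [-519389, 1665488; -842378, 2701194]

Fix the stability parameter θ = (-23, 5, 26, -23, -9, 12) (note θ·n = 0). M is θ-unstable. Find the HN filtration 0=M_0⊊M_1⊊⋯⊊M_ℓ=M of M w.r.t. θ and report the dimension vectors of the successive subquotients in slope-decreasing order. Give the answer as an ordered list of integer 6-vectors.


Interval decomposition of M: I[1,1], I[1,3], I[3,4]^2, I[3,6], I[5,6].
HN type (ℓ=7): μ^(1)=26; μ^(2)=12; μ^(3)=5; μ^(4)=3/2; μ^(5)=-2; μ^(6)=-9; μ^(7)=-23

((0, 0, 1, 0, 0, 0); (0, 0, 0, 0, 0, 2); (0, 1, 0, 0, 0, 0); (0, 0, 2, 2, 0, 0); (0, 0, 1, 1, 1, 0); (0, 0, 0, 0, 1, 0); (2, 0, 0, 0, 0, 0))


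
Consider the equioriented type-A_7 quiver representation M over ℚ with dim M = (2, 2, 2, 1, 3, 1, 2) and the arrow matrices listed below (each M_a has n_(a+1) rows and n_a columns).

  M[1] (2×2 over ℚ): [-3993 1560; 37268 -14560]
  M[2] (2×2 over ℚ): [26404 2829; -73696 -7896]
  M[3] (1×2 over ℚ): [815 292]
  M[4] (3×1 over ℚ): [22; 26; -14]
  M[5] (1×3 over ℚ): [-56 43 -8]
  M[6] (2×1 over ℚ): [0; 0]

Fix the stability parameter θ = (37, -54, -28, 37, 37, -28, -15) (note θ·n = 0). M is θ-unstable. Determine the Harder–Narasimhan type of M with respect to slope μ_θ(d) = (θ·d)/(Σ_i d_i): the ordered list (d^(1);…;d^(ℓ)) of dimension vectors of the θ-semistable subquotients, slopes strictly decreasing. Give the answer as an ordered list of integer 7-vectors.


Interval decomposition of M: I[1,1], I[1,2], I[2,6], I[3,3], I[5,5]^2, I[7,7]^2.
HN type (ℓ=6): μ^(1)=37; μ^(2)=46/3; μ^(3)=-17/2; μ^(4)=-15; μ^(5)=-28; μ^(6)=-54

((1, 0, 0, 0, 2, 0, 0); (0, 0, 0, 1, 1, 1, 0); (1, 1, 0, 0, 0, 0, 0); (0, 0, 0, 0, 0, 0, 2); (0, 0, 2, 0, 0, 0, 0); (0, 1, 0, 0, 0, 0, 0))


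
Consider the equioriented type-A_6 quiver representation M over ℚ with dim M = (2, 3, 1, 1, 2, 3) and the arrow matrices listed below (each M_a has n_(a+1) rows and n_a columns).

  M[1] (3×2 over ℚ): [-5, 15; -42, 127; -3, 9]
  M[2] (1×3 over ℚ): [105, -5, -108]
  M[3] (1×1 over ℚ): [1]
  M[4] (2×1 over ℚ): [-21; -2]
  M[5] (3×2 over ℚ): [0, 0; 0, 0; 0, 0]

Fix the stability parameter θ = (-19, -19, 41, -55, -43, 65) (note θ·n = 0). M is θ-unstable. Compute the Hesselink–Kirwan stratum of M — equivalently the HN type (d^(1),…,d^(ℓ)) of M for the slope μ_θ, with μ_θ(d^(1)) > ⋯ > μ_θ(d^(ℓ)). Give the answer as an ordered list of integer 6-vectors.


Interval decomposition of M: I[1,2], I[1,5], I[2,2], I[5,5], I[6,6]^3.
HN type (ℓ=3): μ^(1)=65; μ^(2)=-19; μ^(3)=-43

((0, 0, 0, 0, 0, 3); (2, 3, 1, 1, 1, 0); (0, 0, 0, 0, 1, 0))


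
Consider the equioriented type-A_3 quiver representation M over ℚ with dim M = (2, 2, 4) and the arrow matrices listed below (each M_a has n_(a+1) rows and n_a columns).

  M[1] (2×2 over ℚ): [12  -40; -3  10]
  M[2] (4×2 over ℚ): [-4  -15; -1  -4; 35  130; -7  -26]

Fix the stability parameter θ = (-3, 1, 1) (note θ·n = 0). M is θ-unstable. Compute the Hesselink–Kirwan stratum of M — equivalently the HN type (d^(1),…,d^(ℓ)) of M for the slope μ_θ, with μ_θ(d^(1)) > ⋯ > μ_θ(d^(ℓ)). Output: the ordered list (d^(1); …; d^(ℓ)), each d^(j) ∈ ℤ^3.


Interval decomposition of M: I[1,1], I[1,3], I[2,3], I[3,3]^2.
HN type (ℓ=2): μ^(1)=1; μ^(2)=-3

((0, 2, 4); (2, 0, 0))


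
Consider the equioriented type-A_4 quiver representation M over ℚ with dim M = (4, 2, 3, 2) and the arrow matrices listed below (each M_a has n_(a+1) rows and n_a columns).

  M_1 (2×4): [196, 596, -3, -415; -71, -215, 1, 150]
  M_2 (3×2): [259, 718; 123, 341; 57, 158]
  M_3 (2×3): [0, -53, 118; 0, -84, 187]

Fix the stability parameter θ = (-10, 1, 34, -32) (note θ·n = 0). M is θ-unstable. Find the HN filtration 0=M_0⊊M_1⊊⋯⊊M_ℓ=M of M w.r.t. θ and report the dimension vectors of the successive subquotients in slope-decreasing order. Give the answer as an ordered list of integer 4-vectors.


Interval decomposition of M: I[1,1]^2, I[1,4]^2, I[3,3].
HN type (ℓ=3): μ^(1)=34; μ^(2)=1; μ^(3)=-10

((0, 0, 1, 0); (0, 2, 2, 2); (4, 0, 0, 0))


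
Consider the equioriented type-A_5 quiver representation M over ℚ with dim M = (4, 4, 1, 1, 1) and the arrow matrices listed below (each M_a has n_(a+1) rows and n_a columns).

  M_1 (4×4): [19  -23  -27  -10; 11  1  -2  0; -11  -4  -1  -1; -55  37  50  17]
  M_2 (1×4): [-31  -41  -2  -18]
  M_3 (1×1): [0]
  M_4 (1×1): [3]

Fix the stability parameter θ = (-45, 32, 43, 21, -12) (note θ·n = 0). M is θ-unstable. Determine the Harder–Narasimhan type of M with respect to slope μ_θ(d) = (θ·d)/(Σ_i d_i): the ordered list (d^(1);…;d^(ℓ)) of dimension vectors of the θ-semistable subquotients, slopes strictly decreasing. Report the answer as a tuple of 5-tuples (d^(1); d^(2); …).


Barcode: M ≅ I[1,2]^3, I[1,3], I[4,5]. HN layers by μ_θ (4 steps, strictly decreasing):
  μ^(1)=43; μ^(2)=32; μ^(3)=9/2; μ^(4)=-45

((0, 0, 1, 0, 0); (0, 4, 0, 0, 0); (0, 0, 0, 1, 1); (4, 0, 0, 0, 0))


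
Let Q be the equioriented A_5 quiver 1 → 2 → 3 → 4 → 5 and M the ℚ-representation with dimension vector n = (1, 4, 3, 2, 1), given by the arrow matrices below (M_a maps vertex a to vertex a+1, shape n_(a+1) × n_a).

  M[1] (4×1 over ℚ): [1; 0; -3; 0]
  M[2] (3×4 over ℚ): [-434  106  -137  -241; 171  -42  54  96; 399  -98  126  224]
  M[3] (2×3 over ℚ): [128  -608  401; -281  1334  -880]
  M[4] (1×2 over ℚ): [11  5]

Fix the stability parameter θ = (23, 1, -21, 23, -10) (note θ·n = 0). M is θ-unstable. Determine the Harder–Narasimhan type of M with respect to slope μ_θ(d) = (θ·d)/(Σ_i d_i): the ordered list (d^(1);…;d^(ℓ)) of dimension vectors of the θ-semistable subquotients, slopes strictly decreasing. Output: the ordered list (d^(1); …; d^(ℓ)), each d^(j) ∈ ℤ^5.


Via rank(M_{q-1}∘⋯∘M_p): M ≅ I[1,4], I[2,2]^2, I[2,5], I[3,3].
μ_θ-semistable layers: μ^(1)=23; μ^(2)=13/2; μ^(3)=1; μ^(4)=-10; μ^(5)=-21

((0, 0, 0, 1, 0); (0, 0, 0, 1, 1); (1, 3, 1, 0, 0); (0, 1, 1, 0, 0); (0, 0, 1, 0, 0))


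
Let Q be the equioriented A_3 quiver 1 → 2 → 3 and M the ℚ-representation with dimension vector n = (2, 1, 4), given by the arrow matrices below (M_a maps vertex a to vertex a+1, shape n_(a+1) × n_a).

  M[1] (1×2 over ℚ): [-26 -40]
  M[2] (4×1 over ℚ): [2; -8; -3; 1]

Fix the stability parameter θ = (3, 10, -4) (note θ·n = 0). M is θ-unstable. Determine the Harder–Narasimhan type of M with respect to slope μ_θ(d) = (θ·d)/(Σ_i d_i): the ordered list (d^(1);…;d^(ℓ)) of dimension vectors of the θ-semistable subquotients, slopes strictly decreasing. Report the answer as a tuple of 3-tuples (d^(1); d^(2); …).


Via rank(M_{q-1}∘⋯∘M_p): M ≅ I[1,1], I[1,3], I[3,3]^3.
μ_θ-semistable layers: μ^(1)=3; μ^(2)=-4

((2, 1, 1); (0, 0, 3))


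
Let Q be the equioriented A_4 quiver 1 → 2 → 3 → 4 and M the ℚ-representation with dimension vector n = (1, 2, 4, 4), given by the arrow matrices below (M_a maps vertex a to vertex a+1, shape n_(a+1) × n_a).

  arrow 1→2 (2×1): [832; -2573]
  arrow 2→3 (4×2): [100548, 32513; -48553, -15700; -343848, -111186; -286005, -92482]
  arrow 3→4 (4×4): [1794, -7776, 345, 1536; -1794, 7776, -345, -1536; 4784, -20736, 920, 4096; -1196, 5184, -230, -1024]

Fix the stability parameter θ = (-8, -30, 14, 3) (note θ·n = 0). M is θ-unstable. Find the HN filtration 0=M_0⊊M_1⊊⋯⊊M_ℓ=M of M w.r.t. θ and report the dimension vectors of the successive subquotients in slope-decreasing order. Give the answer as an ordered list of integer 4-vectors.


Via rank(M_{q-1}∘⋯∘M_p): M ≅ I[1,3], I[2,3], I[3,3], I[3,4], I[4,4]^3.
μ_θ-semistable layers: μ^(1)=14; μ^(2)=17/2; μ^(3)=3; μ^(4)=-19; μ^(5)=-30

((0, 0, 3, 0); (0, 0, 1, 1); (0, 0, 0, 3); (1, 1, 0, 0); (0, 1, 0, 0))


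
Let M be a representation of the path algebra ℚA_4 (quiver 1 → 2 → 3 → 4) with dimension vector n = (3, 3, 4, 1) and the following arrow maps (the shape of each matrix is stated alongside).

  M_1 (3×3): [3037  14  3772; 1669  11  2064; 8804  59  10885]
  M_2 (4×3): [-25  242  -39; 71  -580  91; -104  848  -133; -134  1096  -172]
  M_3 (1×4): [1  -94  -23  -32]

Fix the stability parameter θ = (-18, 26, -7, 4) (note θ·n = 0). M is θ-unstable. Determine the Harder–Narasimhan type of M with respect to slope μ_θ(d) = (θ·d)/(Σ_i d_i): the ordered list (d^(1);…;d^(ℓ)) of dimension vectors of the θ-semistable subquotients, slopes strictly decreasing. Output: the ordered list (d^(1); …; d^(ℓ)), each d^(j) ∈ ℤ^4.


Barcode: M ≅ I[1,3]^2, I[1,4], I[3,3]. HN layers by μ_θ (4 steps, strictly decreasing):
  μ^(1)=19/2; μ^(2)=23/3; μ^(3)=-7; μ^(4)=-18

((0, 2, 2, 0); (0, 1, 1, 1); (0, 0, 1, 0); (3, 0, 0, 0))


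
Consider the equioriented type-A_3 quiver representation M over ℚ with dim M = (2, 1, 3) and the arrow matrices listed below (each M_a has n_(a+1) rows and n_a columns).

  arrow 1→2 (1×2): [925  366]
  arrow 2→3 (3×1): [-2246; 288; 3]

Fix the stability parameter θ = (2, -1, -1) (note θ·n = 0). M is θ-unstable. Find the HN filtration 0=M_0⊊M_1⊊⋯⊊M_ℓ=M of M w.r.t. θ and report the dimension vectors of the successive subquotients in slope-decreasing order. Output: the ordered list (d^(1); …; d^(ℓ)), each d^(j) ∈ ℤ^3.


Interval decomposition of M: I[1,1], I[1,3], I[3,3]^2.
HN type (ℓ=3): μ^(1)=2; μ^(2)=0; μ^(3)=-1

((1, 0, 0); (1, 1, 1); (0, 0, 2))


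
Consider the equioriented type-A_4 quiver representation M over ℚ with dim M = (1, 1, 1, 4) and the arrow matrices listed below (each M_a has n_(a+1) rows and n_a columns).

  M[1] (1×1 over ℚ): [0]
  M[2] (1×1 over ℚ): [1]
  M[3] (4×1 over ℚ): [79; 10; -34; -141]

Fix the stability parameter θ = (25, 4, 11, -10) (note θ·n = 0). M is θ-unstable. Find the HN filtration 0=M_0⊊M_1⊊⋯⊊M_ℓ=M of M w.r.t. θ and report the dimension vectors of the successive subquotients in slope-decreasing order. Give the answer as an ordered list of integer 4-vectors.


Via rank(M_{q-1}∘⋯∘M_p): M ≅ I[1,1], I[2,4], I[4,4]^3.
μ_θ-semistable layers: μ^(1)=25; μ^(2)=5/3; μ^(3)=-10

((1, 0, 0, 0); (0, 1, 1, 1); (0, 0, 0, 3))


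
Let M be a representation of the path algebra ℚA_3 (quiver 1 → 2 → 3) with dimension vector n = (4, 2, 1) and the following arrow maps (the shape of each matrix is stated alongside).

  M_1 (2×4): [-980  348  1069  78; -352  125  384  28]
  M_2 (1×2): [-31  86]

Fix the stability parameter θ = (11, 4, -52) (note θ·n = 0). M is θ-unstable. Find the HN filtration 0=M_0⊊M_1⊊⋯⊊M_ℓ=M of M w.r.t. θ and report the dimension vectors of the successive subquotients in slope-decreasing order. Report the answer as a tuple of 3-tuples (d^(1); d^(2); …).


Barcode: M ≅ I[1,1]^2, I[1,2], I[1,3]. HN layers by μ_θ (3 steps, strictly decreasing):
  μ^(1)=11; μ^(2)=15/2; μ^(3)=-37/3

((2, 0, 0); (1, 1, 0); (1, 1, 1))


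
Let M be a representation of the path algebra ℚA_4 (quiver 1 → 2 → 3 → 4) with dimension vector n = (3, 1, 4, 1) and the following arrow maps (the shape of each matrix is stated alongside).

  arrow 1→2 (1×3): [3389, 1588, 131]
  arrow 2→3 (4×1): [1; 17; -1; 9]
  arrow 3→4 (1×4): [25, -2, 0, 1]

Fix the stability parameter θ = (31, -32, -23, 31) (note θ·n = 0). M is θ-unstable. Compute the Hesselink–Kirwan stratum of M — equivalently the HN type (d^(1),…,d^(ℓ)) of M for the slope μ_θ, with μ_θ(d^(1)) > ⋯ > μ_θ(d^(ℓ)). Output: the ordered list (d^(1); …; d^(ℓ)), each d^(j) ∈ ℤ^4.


Via rank(M_{q-1}∘⋯∘M_p): M ≅ I[1,1]^2, I[1,3], I[3,3]^2, I[3,4].
μ_θ-semistable layers: μ^(1)=31; μ^(2)=-8; μ^(3)=-23

((2, 0, 0, 1); (1, 1, 1, 0); (0, 0, 3, 0))


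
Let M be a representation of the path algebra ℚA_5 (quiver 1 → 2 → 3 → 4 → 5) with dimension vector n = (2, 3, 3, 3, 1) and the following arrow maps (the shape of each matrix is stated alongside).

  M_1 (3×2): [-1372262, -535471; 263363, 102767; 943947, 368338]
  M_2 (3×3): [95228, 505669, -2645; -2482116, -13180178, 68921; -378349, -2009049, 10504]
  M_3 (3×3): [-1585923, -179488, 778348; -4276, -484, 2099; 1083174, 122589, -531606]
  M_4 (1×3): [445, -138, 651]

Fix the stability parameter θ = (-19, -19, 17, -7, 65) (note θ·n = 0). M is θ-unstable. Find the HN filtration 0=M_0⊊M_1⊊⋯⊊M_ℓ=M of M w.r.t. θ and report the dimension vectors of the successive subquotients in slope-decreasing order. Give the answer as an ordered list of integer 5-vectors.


Interval decomposition of M: I[1,4], I[1,5], I[2,4].
HN type (ℓ=3): μ^(1)=65; μ^(2)=5; μ^(3)=-19

((0, 0, 0, 0, 1); (0, 0, 3, 3, 0); (2, 3, 0, 0, 0))


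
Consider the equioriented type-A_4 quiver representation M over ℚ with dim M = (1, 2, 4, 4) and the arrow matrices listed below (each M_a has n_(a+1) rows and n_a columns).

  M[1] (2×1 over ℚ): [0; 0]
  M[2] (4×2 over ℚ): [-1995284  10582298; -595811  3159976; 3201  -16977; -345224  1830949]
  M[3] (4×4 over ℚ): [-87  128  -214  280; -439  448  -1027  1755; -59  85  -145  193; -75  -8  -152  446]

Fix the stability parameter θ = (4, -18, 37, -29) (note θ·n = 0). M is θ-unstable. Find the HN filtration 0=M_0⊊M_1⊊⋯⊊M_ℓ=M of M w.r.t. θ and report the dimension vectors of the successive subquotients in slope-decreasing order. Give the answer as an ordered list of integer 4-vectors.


Barcode: M ≅ I[1,1], I[2,3], I[2,4], I[3,4]^2, I[4,4]. HN layers by μ_θ (4 steps, strictly decreasing):
  μ^(1)=37; μ^(2)=4; μ^(3)=-18; μ^(4)=-29

((0, 0, 1, 0); (1, 0, 3, 3); (0, 2, 0, 0); (0, 0, 0, 1))


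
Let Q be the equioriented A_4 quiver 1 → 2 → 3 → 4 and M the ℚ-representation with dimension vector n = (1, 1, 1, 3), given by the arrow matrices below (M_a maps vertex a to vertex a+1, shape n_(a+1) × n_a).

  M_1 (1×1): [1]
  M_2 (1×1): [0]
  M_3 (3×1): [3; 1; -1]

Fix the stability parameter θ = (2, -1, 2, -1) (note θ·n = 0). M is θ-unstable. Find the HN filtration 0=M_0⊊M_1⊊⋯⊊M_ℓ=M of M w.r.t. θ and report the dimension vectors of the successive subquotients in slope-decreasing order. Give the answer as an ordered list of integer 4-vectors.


Barcode: M ≅ I[1,2], I[3,4], I[4,4]^2. HN layers by μ_θ (2 steps, strictly decreasing):
  μ^(1)=1/2; μ^(2)=-1

((1, 1, 1, 1); (0, 0, 0, 2))


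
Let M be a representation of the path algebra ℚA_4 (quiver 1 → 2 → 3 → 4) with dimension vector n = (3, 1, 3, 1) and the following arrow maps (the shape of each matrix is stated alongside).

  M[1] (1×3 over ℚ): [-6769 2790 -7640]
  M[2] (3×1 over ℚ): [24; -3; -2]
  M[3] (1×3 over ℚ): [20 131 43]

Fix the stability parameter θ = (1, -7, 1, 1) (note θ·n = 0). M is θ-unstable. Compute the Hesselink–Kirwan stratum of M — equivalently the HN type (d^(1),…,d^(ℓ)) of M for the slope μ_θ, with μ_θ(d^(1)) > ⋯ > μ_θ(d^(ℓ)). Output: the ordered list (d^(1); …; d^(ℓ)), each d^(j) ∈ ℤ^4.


Interval decomposition of M: I[1,1]^2, I[1,4], I[3,3]^2.
HN type (ℓ=2): μ^(1)=1; μ^(2)=-3

((2, 0, 3, 1); (1, 1, 0, 0))


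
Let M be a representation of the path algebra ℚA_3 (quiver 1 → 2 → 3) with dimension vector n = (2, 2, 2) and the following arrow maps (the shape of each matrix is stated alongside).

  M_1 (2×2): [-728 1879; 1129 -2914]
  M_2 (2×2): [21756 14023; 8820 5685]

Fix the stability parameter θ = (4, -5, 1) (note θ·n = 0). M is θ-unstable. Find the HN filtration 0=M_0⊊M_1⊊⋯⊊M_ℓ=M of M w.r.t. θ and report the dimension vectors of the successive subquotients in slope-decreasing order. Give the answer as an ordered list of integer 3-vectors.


Via rank(M_{q-1}∘⋯∘M_p): M ≅ I[1,2], I[1,3], I[3,3].
μ_θ-semistable layers: μ^(1)=1; μ^(2)=-1/2

((0, 0, 2); (2, 2, 0))


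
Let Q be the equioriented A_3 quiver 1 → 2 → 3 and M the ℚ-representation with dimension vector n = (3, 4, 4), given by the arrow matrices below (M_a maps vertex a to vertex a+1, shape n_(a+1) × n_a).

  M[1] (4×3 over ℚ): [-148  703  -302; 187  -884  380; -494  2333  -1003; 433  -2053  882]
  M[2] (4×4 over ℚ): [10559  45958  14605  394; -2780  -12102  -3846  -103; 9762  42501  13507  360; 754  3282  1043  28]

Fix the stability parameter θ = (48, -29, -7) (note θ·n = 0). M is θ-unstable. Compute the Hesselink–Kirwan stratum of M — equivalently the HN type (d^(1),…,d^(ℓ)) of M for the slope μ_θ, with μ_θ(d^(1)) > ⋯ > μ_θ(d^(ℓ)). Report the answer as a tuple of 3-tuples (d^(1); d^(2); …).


Via rank(M_{q-1}∘⋯∘M_p): M ≅ I[1,3]^3, I[2,3].
μ_θ-semistable layers: μ^(1)=4; μ^(2)=-7; μ^(3)=-29

((3, 3, 3); (0, 0, 1); (0, 1, 0))


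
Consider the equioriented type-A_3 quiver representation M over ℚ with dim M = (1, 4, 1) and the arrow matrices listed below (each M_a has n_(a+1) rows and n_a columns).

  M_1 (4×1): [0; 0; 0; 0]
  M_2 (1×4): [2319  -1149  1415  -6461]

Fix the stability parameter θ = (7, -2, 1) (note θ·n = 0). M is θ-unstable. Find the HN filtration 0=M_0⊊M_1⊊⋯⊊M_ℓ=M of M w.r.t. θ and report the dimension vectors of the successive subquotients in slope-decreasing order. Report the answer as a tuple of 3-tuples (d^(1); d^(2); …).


Interval decomposition of M: I[1,1], I[2,2]^3, I[2,3].
HN type (ℓ=3): μ^(1)=7; μ^(2)=1; μ^(3)=-2

((1, 0, 0); (0, 0, 1); (0, 4, 0))


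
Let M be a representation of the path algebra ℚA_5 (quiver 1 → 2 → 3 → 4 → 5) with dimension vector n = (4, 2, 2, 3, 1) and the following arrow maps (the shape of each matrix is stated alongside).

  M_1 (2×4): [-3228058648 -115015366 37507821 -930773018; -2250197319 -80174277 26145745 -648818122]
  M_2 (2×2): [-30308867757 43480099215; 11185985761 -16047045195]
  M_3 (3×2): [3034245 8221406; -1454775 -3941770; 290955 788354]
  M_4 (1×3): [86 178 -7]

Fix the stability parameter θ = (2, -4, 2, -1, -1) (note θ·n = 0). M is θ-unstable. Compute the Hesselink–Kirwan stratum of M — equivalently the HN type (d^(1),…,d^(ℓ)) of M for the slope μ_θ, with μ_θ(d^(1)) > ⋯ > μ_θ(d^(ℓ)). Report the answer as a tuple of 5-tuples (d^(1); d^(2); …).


Interval decomposition of M: I[1,1]^2, I[1,2], I[1,5], I[3,3], I[4,4]^2.
HN type (ℓ=3): μ^(1)=2; μ^(2)=0; μ^(3)=-1

((2, 0, 1, 0, 0); (0, 0, 1, 1, 1); (2, 2, 0, 2, 0))


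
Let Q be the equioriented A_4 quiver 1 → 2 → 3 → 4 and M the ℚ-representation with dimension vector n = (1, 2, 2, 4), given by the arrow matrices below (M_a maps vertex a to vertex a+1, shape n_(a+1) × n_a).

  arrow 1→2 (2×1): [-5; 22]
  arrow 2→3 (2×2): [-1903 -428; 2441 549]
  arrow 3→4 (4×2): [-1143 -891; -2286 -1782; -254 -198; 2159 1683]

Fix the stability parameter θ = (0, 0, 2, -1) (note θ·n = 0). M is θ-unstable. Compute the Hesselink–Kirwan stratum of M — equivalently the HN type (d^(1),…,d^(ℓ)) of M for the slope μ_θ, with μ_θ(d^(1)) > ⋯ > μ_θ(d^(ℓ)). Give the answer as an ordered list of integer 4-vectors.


Interval decomposition of M: I[1,3], I[2,4], I[4,4]^3.
HN type (ℓ=4): μ^(1)=2; μ^(2)=1/2; μ^(3)=0; μ^(4)=-1

((0, 0, 1, 0); (0, 0, 1, 1); (1, 2, 0, 0); (0, 0, 0, 3))


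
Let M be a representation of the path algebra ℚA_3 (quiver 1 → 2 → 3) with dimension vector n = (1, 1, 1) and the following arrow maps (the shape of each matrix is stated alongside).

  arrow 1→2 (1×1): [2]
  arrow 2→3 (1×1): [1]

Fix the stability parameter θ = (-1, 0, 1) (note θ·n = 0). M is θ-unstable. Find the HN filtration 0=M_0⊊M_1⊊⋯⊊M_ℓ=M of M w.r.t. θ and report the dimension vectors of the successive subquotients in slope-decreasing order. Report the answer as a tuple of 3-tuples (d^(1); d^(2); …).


Via rank(M_{q-1}∘⋯∘M_p): M ≅ I[1,3].
μ_θ-semistable layers: μ^(1)=1; μ^(2)=0; μ^(3)=-1

((0, 0, 1); (0, 1, 0); (1, 0, 0))


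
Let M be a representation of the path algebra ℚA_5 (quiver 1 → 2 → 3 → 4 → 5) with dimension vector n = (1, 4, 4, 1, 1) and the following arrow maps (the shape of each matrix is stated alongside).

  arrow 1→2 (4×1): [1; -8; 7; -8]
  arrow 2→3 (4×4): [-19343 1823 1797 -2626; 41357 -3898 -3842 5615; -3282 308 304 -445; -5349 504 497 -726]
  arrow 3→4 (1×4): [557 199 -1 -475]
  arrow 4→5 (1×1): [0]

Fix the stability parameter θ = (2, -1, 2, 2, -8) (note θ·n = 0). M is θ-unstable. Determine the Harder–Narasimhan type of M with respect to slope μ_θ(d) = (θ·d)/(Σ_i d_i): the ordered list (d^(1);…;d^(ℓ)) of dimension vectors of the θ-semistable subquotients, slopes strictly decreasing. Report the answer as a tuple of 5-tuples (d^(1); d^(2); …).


Via rank(M_{q-1}∘⋯∘M_p): M ≅ I[1,4], I[2,3]^3, I[5,5].
μ_θ-semistable layers: μ^(1)=2; μ^(2)=1/2; μ^(3)=-1; μ^(4)=-8

((0, 0, 4, 1, 0); (1, 1, 0, 0, 0); (0, 3, 0, 0, 0); (0, 0, 0, 0, 1))


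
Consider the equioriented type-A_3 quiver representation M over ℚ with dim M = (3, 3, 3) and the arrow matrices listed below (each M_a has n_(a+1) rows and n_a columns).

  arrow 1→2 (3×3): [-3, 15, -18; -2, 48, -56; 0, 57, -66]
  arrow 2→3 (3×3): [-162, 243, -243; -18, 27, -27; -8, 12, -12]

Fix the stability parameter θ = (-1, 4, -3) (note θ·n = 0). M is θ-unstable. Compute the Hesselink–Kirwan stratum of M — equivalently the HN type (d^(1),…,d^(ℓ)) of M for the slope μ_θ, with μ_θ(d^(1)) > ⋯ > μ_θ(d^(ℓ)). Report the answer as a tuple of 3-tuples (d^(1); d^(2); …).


Interval decomposition of M: I[1,1], I[1,2], I[1,3], I[2,2], I[3,3]^2.
HN type (ℓ=4): μ^(1)=4; μ^(2)=1/2; μ^(3)=-1; μ^(4)=-3

((0, 2, 0); (0, 1, 1); (3, 0, 0); (0, 0, 2))


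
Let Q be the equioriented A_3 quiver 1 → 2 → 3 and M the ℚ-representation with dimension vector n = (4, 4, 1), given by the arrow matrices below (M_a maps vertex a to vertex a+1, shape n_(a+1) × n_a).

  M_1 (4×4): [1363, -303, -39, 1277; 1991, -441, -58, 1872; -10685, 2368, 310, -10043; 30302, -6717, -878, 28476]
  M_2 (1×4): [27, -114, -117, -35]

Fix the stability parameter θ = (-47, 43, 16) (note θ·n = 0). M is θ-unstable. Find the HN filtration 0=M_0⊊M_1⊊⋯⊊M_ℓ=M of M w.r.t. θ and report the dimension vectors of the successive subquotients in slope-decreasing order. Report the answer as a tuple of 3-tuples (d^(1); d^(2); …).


Via rank(M_{q-1}∘⋯∘M_p): M ≅ I[1,2]^3, I[1,3].
μ_θ-semistable layers: μ^(1)=43; μ^(2)=59/2; μ^(3)=-47

((0, 3, 0); (0, 1, 1); (4, 0, 0))


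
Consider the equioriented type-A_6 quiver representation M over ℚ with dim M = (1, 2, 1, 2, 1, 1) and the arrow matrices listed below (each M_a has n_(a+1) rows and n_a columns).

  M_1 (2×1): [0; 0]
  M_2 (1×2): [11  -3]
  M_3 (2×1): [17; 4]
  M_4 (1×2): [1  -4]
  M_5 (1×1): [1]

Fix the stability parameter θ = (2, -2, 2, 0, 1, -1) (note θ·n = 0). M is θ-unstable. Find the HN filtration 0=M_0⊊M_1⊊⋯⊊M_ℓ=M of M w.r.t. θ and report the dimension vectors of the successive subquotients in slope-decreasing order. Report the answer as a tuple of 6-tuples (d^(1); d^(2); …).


Barcode: M ≅ I[1,1], I[2,2], I[2,6], I[4,4]. HN layers by μ_θ (4 steps, strictly decreasing):
  μ^(1)=2; μ^(2)=1/2; μ^(3)=0; μ^(4)=-2

((1, 0, 0, 0, 0, 0); (0, 0, 1, 1, 1, 1); (0, 0, 0, 1, 0, 0); (0, 2, 0, 0, 0, 0))


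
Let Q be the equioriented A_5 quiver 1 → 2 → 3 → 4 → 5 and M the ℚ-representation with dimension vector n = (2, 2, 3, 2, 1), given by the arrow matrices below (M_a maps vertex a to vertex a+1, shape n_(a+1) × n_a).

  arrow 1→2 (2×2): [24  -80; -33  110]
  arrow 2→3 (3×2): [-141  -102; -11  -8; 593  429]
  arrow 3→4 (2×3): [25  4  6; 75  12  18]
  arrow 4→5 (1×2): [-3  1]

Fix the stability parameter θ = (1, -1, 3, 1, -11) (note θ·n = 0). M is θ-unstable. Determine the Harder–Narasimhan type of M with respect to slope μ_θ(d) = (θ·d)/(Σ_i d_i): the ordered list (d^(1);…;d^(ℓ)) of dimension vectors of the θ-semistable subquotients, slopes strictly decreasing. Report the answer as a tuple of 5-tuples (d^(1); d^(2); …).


Interval decomposition of M: I[1,1], I[1,3], I[2,4], I[3,3], I[4,5].
HN type (ℓ=6): μ^(1)=3; μ^(2)=2; μ^(3)=1; μ^(4)=0; μ^(5)=-1; μ^(6)=-5

((0, 0, 2, 0, 0); (0, 0, 1, 1, 0); (1, 0, 0, 0, 0); (1, 1, 0, 0, 0); (0, 1, 0, 0, 0); (0, 0, 0, 1, 1))


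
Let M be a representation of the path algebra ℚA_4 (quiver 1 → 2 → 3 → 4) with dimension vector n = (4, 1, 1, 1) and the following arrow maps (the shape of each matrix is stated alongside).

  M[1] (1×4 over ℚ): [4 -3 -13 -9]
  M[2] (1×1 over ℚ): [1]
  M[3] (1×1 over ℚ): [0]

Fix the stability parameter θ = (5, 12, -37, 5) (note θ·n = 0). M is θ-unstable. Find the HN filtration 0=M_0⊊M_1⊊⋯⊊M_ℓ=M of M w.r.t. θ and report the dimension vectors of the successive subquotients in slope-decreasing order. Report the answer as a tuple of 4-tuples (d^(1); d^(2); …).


Via rank(M_{q-1}∘⋯∘M_p): M ≅ I[1,1]^3, I[1,3], I[4,4].
μ_θ-semistable layers: μ^(1)=5; μ^(2)=-20/3

((3, 0, 0, 1); (1, 1, 1, 0))


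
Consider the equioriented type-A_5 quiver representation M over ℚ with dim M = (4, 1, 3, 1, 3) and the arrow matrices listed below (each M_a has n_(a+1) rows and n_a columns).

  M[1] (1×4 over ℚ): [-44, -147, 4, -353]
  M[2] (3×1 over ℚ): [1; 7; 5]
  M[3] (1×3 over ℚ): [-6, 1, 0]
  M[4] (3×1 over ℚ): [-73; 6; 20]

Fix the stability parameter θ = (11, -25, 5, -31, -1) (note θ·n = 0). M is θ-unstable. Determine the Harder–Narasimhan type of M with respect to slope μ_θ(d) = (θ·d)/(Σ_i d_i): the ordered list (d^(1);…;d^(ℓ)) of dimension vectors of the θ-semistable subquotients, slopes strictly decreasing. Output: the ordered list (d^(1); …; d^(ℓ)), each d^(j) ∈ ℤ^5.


Via rank(M_{q-1}∘⋯∘M_p): M ≅ I[1,1]^3, I[1,5], I[3,3]^2, I[5,5]^2.
μ_θ-semistable layers: μ^(1)=11; μ^(2)=5; μ^(3)=-1; μ^(4)=-10

((3, 0, 0, 0, 0); (0, 0, 2, 0, 0); (0, 0, 0, 0, 3); (1, 1, 1, 1, 0))


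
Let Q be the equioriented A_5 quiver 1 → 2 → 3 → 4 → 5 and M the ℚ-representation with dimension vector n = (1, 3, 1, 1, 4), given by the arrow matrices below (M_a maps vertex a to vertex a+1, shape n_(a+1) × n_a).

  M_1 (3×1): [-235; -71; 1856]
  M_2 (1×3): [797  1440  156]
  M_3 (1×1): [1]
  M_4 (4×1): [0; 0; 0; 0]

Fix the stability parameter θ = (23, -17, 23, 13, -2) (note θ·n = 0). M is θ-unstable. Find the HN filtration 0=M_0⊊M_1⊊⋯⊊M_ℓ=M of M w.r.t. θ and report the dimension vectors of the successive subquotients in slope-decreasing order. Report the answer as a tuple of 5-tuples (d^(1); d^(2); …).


Barcode: M ≅ I[1,4], I[2,2]^2, I[5,5]^4. HN layers by μ_θ (4 steps, strictly decreasing):
  μ^(1)=18; μ^(2)=3; μ^(3)=-2; μ^(4)=-17

((0, 0, 1, 1, 0); (1, 1, 0, 0, 0); (0, 0, 0, 0, 4); (0, 2, 0, 0, 0))


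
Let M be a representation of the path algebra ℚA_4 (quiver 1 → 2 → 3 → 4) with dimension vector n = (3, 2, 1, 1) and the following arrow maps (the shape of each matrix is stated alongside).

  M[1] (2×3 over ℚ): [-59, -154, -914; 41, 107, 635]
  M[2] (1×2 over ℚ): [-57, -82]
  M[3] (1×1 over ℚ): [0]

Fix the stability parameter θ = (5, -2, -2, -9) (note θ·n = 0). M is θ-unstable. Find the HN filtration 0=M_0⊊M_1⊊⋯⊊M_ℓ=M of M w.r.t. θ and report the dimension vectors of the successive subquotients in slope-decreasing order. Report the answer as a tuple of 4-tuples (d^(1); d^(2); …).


Via rank(M_{q-1}∘⋯∘M_p): M ≅ I[1,1], I[1,2], I[1,3], I[4,4].
μ_θ-semistable layers: μ^(1)=5; μ^(2)=3/2; μ^(3)=1/3; μ^(4)=-9

((1, 0, 0, 0); (1, 1, 0, 0); (1, 1, 1, 0); (0, 0, 0, 1))


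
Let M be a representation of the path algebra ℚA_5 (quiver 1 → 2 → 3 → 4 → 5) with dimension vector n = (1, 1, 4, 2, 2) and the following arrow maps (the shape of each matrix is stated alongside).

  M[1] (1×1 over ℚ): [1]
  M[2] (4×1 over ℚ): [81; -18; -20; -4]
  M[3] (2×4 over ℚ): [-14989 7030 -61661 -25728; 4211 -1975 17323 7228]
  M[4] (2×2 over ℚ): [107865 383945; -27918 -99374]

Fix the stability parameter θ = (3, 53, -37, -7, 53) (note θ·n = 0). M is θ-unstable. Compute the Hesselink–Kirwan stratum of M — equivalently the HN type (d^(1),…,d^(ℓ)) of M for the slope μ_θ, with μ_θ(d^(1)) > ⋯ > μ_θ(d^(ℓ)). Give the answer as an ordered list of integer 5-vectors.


Interval decomposition of M: I[1,4], I[3,3]^2, I[3,5], I[5,5].
HN type (ℓ=4): μ^(1)=53; μ^(2)=3; μ^(3)=-7; μ^(4)=-37

((0, 0, 0, 0, 2); (1, 1, 1, 1, 0); (0, 0, 0, 1, 0); (0, 0, 3, 0, 0))


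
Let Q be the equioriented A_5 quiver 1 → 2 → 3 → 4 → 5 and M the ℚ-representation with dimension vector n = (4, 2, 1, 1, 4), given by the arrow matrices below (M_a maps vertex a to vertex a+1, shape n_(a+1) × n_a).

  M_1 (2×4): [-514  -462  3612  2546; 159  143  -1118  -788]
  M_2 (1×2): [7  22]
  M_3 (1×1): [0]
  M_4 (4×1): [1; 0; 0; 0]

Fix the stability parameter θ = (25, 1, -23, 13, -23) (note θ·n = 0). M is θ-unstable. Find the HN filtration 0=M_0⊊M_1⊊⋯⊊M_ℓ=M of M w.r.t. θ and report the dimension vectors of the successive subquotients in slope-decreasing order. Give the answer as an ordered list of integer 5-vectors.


Interval decomposition of M: I[1,1]^2, I[1,2], I[1,3], I[4,5], I[5,5]^3.
HN type (ℓ=5): μ^(1)=25; μ^(2)=13; μ^(3)=1; μ^(4)=-5; μ^(5)=-23

((2, 0, 0, 0, 0); (1, 1, 0, 0, 0); (1, 1, 1, 0, 0); (0, 0, 0, 1, 1); (0, 0, 0, 0, 3))


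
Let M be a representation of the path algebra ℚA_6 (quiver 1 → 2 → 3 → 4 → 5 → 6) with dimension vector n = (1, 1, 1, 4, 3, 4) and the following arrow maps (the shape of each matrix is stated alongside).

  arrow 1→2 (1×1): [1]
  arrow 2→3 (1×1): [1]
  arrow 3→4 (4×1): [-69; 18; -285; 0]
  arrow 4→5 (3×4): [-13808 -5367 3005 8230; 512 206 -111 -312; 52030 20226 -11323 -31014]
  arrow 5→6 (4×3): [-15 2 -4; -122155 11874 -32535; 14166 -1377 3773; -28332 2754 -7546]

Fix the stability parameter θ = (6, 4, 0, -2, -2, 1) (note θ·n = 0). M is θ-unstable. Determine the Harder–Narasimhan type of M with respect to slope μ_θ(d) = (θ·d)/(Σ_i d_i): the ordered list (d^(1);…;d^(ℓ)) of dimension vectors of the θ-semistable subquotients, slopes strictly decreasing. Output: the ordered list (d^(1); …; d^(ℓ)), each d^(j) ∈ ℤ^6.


Barcode: M ≅ I[1,6], I[4,4], I[4,6]^2, I[6,6]. HN layers by μ_θ (3 steps, strictly decreasing):
  μ^(1)=7/6; μ^(2)=1; μ^(3)=-2

((1, 1, 1, 1, 1, 1); (0, 0, 0, 0, 0, 3); (0, 0, 0, 3, 2, 0))


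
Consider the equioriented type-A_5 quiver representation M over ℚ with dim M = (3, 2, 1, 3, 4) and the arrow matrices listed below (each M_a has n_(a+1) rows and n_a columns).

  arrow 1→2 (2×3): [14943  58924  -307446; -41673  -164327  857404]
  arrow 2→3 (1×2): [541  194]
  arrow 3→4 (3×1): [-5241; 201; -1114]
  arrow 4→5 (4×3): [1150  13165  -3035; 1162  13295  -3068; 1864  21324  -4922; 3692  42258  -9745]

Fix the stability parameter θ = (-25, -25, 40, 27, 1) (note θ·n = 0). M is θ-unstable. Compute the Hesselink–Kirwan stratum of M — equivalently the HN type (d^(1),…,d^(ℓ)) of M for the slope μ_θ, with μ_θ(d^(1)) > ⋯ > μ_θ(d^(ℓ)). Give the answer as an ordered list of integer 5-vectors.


Barcode: M ≅ I[1,1], I[1,2], I[1,5], I[4,4], I[4,5], I[5,5]^2. HN layers by μ_θ (5 steps, strictly decreasing):
  μ^(1)=27; μ^(2)=68/3; μ^(3)=14; μ^(4)=1; μ^(5)=-25

((0, 0, 0, 1, 0); (0, 0, 1, 1, 1); (0, 0, 0, 1, 1); (0, 0, 0, 0, 2); (3, 2, 0, 0, 0))


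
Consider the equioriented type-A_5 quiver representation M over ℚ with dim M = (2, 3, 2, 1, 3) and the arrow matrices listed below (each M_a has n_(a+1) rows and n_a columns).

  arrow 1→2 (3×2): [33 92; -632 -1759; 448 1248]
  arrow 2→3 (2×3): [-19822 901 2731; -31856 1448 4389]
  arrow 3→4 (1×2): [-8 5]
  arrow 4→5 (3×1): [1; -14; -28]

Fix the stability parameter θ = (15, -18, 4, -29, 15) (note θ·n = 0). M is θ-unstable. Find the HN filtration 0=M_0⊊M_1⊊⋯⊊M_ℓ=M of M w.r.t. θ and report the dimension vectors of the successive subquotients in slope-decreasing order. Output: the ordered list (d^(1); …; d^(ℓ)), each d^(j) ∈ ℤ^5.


Interval decomposition of M: I[1,2], I[1,3], I[2,5], I[5,5]^2.
HN type (ℓ=5): μ^(1)=15; μ^(2)=4; μ^(3)=-3/2; μ^(4)=-25/2; μ^(5)=-18

((0, 0, 0, 0, 3); (0, 0, 1, 0, 0); (2, 2, 0, 0, 0); (0, 0, 1, 1, 0); (0, 1, 0, 0, 0))


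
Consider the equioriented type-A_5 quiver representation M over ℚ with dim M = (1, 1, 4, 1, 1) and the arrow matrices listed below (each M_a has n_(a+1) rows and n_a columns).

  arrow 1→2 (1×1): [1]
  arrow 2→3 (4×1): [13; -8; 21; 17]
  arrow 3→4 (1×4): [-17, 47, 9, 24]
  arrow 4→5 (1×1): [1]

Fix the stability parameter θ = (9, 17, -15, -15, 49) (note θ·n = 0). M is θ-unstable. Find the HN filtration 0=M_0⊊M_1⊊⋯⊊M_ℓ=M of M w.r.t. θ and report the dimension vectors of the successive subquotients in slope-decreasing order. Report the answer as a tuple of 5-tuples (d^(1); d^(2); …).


Barcode: M ≅ I[1,3], I[3,3]^2, I[3,5]. HN layers by μ_θ (3 steps, strictly decreasing):
  μ^(1)=49; μ^(2)=11/3; μ^(3)=-15

((0, 0, 0, 0, 1); (1, 1, 1, 0, 0); (0, 0, 3, 1, 0))


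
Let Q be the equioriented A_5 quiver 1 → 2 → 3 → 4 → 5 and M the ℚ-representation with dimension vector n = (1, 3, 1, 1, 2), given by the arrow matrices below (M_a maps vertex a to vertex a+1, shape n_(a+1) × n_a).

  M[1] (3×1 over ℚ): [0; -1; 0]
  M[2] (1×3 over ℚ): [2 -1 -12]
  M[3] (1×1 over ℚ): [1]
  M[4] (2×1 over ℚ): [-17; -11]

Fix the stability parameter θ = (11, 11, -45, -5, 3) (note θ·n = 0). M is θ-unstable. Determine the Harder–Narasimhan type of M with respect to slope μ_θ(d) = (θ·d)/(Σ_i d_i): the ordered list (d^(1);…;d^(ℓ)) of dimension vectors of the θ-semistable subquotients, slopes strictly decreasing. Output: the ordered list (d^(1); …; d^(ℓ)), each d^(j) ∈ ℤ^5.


Via rank(M_{q-1}∘⋯∘M_p): M ≅ I[1,5], I[2,2]^2, I[5,5].
μ_θ-semistable layers: μ^(1)=11; μ^(2)=3; μ^(3)=-5; μ^(4)=-23/3

((0, 2, 0, 0, 0); (0, 0, 0, 0, 2); (0, 0, 0, 1, 0); (1, 1, 1, 0, 0))


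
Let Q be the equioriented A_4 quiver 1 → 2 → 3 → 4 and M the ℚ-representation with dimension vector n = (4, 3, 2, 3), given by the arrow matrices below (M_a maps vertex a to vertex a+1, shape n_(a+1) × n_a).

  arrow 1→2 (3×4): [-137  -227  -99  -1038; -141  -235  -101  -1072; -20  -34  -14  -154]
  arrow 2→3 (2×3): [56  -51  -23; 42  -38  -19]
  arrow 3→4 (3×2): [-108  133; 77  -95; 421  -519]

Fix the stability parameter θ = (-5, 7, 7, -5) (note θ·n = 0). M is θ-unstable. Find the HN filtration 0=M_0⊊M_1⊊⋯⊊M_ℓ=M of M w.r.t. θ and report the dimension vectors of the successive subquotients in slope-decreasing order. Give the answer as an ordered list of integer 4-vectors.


Barcode: M ≅ I[1,1], I[1,2], I[1,4]^2, I[4,4]. HN layers by μ_θ (3 steps, strictly decreasing):
  μ^(1)=7; μ^(2)=3; μ^(3)=-5

((0, 1, 0, 0); (0, 2, 2, 2); (4, 0, 0, 1))


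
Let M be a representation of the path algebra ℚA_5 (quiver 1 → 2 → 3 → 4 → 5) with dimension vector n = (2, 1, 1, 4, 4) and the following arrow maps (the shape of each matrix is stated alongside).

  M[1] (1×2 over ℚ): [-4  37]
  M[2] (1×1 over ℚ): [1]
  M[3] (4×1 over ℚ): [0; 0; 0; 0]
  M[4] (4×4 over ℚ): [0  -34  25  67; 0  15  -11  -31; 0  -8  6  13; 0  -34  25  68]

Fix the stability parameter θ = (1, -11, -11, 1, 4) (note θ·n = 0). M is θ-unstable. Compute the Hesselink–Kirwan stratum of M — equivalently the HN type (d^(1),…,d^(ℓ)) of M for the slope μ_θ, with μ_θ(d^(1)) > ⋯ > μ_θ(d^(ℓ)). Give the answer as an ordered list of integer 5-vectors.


Barcode: M ≅ I[1,1], I[1,3], I[4,4], I[4,5]^3, I[5,5]. HN layers by μ_θ (3 steps, strictly decreasing):
  μ^(1)=4; μ^(2)=1; μ^(3)=-7

((0, 0, 0, 0, 4); (1, 0, 0, 4, 0); (1, 1, 1, 0, 0))


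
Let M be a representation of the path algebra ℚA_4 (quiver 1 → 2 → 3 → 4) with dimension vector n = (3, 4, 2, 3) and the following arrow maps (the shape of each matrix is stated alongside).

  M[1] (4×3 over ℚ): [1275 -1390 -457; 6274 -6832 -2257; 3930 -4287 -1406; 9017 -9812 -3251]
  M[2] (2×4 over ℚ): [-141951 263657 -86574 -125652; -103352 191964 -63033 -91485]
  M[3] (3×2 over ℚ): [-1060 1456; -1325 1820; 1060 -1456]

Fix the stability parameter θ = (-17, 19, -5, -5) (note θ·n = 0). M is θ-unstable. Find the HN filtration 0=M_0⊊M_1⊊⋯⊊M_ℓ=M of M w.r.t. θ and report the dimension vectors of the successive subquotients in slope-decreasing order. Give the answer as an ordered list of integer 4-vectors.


Barcode: M ≅ I[1,2], I[1,3], I[1,4], I[2,2], I[4,4]^2. HN layers by μ_θ (5 steps, strictly decreasing):
  μ^(1)=19; μ^(2)=7; μ^(3)=3; μ^(4)=-5; μ^(5)=-17

((0, 2, 0, 0); (0, 1, 1, 0); (0, 1, 1, 1); (0, 0, 0, 2); (3, 0, 0, 0))
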